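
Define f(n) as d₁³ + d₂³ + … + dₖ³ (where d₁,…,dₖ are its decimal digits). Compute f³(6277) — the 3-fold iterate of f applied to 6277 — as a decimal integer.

370

6277 → 6³ + 2³ + 7³ + 7³ = 910
910 → 9³ + 1³ + 0³ = 730
730 → 7³ + 3³ + 0³ = 370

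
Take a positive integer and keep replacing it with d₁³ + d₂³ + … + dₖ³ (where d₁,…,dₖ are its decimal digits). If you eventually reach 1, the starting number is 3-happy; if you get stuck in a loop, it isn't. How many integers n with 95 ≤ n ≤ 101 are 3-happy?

95: 95 → 854 → 701 → 344 → 155 → 251 → 134 → 92 → 737 → 713 → 371 → 371  (repeats 371)
96: 96 → 945 → 918 → 1242 → 81 → 513 → 153 → 153  (repeats 153)
97: 97 → 1072 → 352 → 160 → 217 → 352  (repeats 352)
98: 98 → 1241 → 74 → 407 → 407  (repeats 407)
99: 99 → 1458 → 702 → 351 → 153 → 153  (repeats 153)
100: 100 → 1  (reaches 1)
101: 101 → 2 → 8 → 512 → 134 → 92 → 737 → 713 → 371 → 371  (repeats 371)
3-happy: 100

1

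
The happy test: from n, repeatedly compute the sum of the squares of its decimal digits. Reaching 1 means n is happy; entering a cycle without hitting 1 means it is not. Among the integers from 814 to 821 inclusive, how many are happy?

2

814: 814 → 81 → 65 → 61 → 37 → 58 → 89 → 145 → 42 → 20 → 4 → 16 → 37  — not happy
815: 815 → 90 → 81 → 65 → 61 → 37 → 58 → 89 → 145 → 42 → 20 → 4 → 16 → 37  — not happy
816: 816 → 101 → 2 → 4 → 16 → 37 → 58 → 89 → 145 → 42 → 20 → 4  — not happy
817: 817 → 114 → 18 → 65 → 61 → 37 → 58 → 89 → 145 → 42 → 20 → 4 → 16 → 37  — not happy
818: 818 → 129 → 86 → 100 → 1  — happy
819: 819 → 146 → 53 → 34 → 25 → 29 → 85 → 89 → 145 → 42 → 20 → 4 → 16 → 37 → 58 → 89  — not happy
820: 820 → 68 → 100 → 1  — happy
821: 821 → 69 → 117 → 51 → 26 → 40 → 16 → 37 → 58 → 89 → 145 → 42 → 20 → 4 → 16  — not happy
happy: 818, 820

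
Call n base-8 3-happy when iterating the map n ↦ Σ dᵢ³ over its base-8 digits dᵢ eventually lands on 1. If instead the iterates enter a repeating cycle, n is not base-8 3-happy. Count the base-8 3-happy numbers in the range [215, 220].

215: 215 → 378 → 476 → 434 → 440 → 559 → 469 → 476  (repeats 476)
216: 216 → 54 → 432 → 432  (repeats 432)
217: 217 → 55 → 559 → 469 → 476 → 434 → 440 → 559  (repeats 559)
218: 218 → 62 → 559 → 469 → 476 → 434 → 440 → 559  (repeats 559)
219: 219 → 81 → 10 → 9 → 2 → 8 → 1  (reaches 1)
220: 220 → 118 → 433 → 433  (repeats 433)
base-8 3-happy: 219

1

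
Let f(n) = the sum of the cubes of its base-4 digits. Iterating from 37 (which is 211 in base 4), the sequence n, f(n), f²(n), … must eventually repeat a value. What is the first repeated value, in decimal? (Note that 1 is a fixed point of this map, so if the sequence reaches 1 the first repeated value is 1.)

1

37 = (2,1,1)_4 → 2³ + 1³ + 1³ = 8 + 1 + 1 = 10
10 = (2,2)_4 → 2³ + 2³ = 8 + 8 = 16
16 = (1,0,0)_4 → 1³ + 0³ + 0³ = 1 + 0 + 0 = 1  — reached the fixed point 1.
1 → 1, so 1 is the first repeated value.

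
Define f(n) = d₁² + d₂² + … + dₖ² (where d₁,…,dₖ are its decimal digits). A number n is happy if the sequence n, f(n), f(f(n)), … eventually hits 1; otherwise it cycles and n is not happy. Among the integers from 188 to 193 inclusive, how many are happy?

4

188: 188 → 129 → 86 → 100 → 1  (reaches 1)
189: 189 → 146 → 53 → 34 → 25 → 29 → 85 → 89 → 145 → 42 → 20 → 4 → 16 → 37 → 58 → 89  (repeats 89)
190: 190 → 82 → 68 → 100 → 1  (reaches 1)
191: 191 → 83 → 73 → 58 → 89 → 145 → 42 → 20 → 4 → 16 → 37 → 58  (repeats 58)
192: 192 → 86 → 100 → 1  (reaches 1)
193: 193 → 91 → 82 → 68 → 100 → 1  (reaches 1)
happy: 188, 190, 192, 193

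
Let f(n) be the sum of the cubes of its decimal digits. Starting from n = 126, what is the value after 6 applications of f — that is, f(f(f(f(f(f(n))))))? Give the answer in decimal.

126 → 225
225 → 141
141 → 66
66 → 432
432 → 99
99 → 1458

1458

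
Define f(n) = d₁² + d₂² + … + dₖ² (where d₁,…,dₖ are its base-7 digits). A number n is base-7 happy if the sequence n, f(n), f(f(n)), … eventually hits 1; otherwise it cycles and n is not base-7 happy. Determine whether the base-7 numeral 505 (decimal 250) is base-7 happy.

not base-7 happy

250 = (5,0,5)_7 → 50
50 = (1,0,1)_7 → 2
2 = (2)_7 → 4
4 = (4)_7 → 16
16 = (2,2)_7 → 8
8 = (1,1)_7 → 2  — 2 already seen; the sequence cycles without reaching 1.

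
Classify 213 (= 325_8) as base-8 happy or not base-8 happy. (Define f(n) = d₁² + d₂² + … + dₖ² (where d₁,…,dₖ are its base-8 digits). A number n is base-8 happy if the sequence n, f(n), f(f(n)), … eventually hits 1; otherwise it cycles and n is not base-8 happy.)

213 = (3,2,5)_8 → 38
38 = (4,6)_8 → 52
52 = (6,4)_8 → 52  — 52 already seen; the sequence cycles without reaching 1.

not base-8 happy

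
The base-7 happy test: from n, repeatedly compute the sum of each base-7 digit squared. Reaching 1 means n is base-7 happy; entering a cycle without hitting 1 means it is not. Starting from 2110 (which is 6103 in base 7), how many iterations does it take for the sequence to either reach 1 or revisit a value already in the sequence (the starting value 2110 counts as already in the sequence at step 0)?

4

2110 = (6,1,0,3)_7 → 6² + 1² + 0² + 3² = 46
46 = (6,4)_7 → 6² + 4² = 52
52 = (1,0,3)_7 → 1² + 0² + 3² = 10
10 = (1,3)_7 → 1² + 3² = 10  — 10 repeats.
That took 4 steps.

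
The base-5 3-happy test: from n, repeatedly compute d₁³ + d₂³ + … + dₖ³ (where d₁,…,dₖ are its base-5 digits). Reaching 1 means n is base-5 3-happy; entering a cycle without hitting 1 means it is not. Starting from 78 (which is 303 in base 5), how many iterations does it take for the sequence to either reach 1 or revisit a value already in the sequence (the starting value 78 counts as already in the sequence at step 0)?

5

78 = (3,0,3)_5 → 3³ + 0³ + 3³ = 54
54 = (2,0,4)_5 → 2³ + 0³ + 4³ = 72
72 = (2,4,2)_5 → 2³ + 4³ + 2³ = 80
80 = (3,1,0)_5 → 3³ + 1³ + 0³ = 28
28 = (1,0,3)_5 → 1³ + 0³ + 3³ = 28  — 28 repeats.
That took 5 steps.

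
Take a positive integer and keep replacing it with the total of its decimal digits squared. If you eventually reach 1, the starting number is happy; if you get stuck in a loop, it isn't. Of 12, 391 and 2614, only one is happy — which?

12: 12 → 5 → 25 → 29 → 85 → 89 → 145 → 42 → 20 → 4 → 16 → 37 → 58 → 89  — repeats 89 (not happy)
391: 391 → 91 → 82 → 68 → 100 → 1  — reaches 1 (happy)
2614: 2614 → 57 → 74 → 65 → 61 → 37 → 58 → 89 → 145 → 42 → 20 → 4 → 16 → 37  — repeats 37 (not happy)

391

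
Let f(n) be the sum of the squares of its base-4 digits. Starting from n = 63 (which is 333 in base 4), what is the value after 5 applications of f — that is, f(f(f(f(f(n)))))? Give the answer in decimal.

63 = (3,3,3)_4 → 3² + 3² + 3² = 27
27 = (1,2,3)_4 → 1² + 2² + 3² = 14
14 = (3,2)_4 → 3² + 2² = 13
13 = (3,1)_4 → 3² + 1² = 10
10 = (2,2)_4 → 2² + 2² = 8

8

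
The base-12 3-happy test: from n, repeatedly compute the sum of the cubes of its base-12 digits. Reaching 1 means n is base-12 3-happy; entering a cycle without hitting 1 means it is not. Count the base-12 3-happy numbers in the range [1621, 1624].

3

1621: 1621 → 1359 → 881 → 342 → 288 → 8 → 512 → 755 → 1464 → 1008 → 343 → 415 → 1351 → 1136 → 1855 → 1344 → 793 → 342  — not base-12 3-happy
1622: 1622 → 1366 → 1854 → 1217 → 762 → 368 → 736 → 190 → 1028 → 856 → 1520 → 1728 → 1  — base-12 3-happy
1623: 1623 → 1385 → 1197 → 1268 → 1753 → 10 → 1000 → 1611 → 1366 → 1854 → 1217 → 762 → 368 → 736 → 190 → 1028 → 856 → 1520 → 1728 → 1  — base-12 3-happy
1624: 1624 → 1422 → 1945 → 219 → 244 → 577 → 65 → 250 → 1513 → 1217 → 762 → 368 → 736 → 190 → 1028 → 856 → 1520 → 1728 → 1  — base-12 3-happy
base-12 3-happy: 1622, 1623, 1624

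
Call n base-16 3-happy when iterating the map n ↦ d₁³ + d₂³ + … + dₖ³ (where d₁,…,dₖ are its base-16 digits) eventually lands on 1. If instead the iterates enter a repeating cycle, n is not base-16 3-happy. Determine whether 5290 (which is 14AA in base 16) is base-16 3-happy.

base-16 3-happy

5290 = (1,4,10,10)_16 → 1³ + 4³ + 10³ + 10³ = 2065
2065 = (8,1,1)_16 → 8³ + 1³ + 1³ = 514
514 = (2,0,2)_16 → 2³ + 0³ + 2³ = 16
16 = (1,0)_16 → 1³ + 0³ = 1  — reached 1.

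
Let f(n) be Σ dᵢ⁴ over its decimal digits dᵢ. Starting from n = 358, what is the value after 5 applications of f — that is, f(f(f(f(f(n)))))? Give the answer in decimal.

358 → 3⁴ + 5⁴ + 8⁴ = 4802
4802 → 4⁴ + 8⁴ + 0⁴ + 2⁴ = 4368
4368 → 4⁴ + 3⁴ + 6⁴ + 8⁴ = 5729
5729 → 5⁴ + 7⁴ + 2⁴ + 9⁴ = 9603
9603 → 9⁴ + 6⁴ + 0⁴ + 3⁴ = 7938

7938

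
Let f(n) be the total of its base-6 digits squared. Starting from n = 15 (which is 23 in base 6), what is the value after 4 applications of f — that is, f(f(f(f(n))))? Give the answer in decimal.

15 = (2,3)_6 → 2² + 3² = 4 + 9 = 13
13 = (2,1)_6 → 2² + 1² = 4 + 1 = 5
5 = (5)_6 → 5² = 25
25 = (4,1)_6 → 4² + 1² = 16 + 1 = 17

17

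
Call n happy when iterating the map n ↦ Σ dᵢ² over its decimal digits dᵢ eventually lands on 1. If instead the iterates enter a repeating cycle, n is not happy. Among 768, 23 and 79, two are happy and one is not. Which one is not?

768

768: 768 → 149 → 98 → 145 → 42 → 20 → 4 → 16 → 37 → 58 → 89 → 145  — repeats 145 (not happy)
23: 23 → 13 → 10 → 1  — reaches 1 (happy)
79: 79 → 130 → 10 → 1  — reaches 1 (happy)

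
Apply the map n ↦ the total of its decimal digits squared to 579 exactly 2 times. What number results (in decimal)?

51

579 → 5² + 7² + 9² = 25 + 49 + 81 = 155
155 → 1² + 5² + 5² = 1 + 25 + 25 = 51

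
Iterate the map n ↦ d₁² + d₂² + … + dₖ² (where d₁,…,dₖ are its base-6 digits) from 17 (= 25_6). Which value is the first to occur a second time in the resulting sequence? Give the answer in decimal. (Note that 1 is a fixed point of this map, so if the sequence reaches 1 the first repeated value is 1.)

17

17 = (2,5)_6 → 2² + 5² = 4 + 25 = 29
29 = (4,5)_6 → 4² + 5² = 16 + 25 = 41
41 = (1,0,5)_6 → 1² + 0² + 5² = 1 + 0 + 25 = 26
26 = (4,2)_6 → 4² + 2² = 16 + 4 = 20
20 = (3,2)_6 → 3² + 2² = 9 + 4 = 13
13 = (2,1)_6 → 2² + 1² = 4 + 1 = 5
5 = (5)_6 → 5² = 25
25 = (4,1)_6 → 4² + 1² = 16 + 1 = 17  — 17 already appeared earlier.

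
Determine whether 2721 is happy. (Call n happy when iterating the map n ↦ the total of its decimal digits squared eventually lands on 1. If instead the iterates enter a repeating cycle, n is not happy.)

not happy

2721 → 58
58 → 89
89 → 145
145 → 42
42 → 20
20 → 4
4 → 16
16 → 37
37 → 58  — 58 already seen; the sequence cycles without reaching 1.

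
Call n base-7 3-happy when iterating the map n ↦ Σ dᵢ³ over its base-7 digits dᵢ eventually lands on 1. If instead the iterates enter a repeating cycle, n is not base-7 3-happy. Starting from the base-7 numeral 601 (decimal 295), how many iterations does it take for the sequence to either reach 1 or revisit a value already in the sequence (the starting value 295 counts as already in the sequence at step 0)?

3

295 = (6,0,1)_7 → 6³ + 0³ + 1³ = 216 + 0 + 1 = 217
217 = (4,3,0)_7 → 4³ + 3³ + 0³ = 64 + 27 + 0 = 91
91 = (1,6,0)_7 → 1³ + 6³ + 0³ = 1 + 216 + 0 = 217  — 217 repeats.
That took 3 steps.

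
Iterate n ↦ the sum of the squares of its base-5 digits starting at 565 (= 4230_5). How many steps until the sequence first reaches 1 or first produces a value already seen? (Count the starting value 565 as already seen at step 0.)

4

565 = (4,2,3,0)_5 → 4² + 2² + 3² + 0² = 29
29 = (1,0,4)_5 → 1² + 0² + 4² = 17
17 = (3,2)_5 → 3² + 2² = 13
13 = (2,3)_5 → 2² + 3² = 13  — 13 repeats.
That took 4 steps.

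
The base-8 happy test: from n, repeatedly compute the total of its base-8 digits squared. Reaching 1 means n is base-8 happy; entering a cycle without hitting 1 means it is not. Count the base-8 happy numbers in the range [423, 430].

423: 423 → 101 → 42 → 29 → 34 → 20 → 20  — not base-8 happy
424: 424 → 61 → 74 → 6 → 36 → 32 → 16 → 4 → 16  — not base-8 happy
425: 425 → 62 → 85 → 30 → 45 → 50 → 40 → 25 → 10 → 5 → 25  — not base-8 happy
426: 426 → 65 → 2 → 4 → 16 → 4  — not base-8 happy
427: 427 → 70 → 37 → 41 → 26 → 13 → 26  — not base-8 happy
428: 428 → 77 → 27 → 18 → 8 → 1  — base-8 happy
429: 429 → 86 → 41 → 26 → 13 → 26  — not base-8 happy
430: 430 → 97 → 18 → 8 → 1  — base-8 happy
base-8 happy: 428, 430

2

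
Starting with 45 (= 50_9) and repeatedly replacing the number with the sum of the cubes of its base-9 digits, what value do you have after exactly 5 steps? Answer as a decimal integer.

9

45 = (5,0)_9 → 125
125 = (1,4,8)_9 → 577
577 = (7,1,1)_9 → 345
345 = (4,2,3)_9 → 99
99 = (1,2,0)_9 → 9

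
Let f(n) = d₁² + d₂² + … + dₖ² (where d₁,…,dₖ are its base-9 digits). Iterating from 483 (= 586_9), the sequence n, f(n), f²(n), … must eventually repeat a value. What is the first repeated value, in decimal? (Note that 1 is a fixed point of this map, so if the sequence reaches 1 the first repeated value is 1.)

483 = (5,8,6)_9 → 5² + 8² + 6² = 125
125 = (1,4,8)_9 → 1² + 4² + 8² = 81
81 = (1,0,0)_9 → 1² + 0² + 0² = 1  — reached the fixed point 1.
1 → 1, so 1 is the first repeated value.

1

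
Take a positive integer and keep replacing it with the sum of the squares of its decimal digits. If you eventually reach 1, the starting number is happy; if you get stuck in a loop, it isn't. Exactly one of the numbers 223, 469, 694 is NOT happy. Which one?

223

223: 223 → 17 → 50 → 25 → 29 → 85 → 89 → 145 → 42 → 20 → 4 → 16 → 37 → 58 → 89  — repeats 89 (not happy)
469: 469 → 133 → 19 → 82 → 68 → 100 → 1  — reaches 1 (happy)
694: 694 → 133 → 19 → 82 → 68 → 100 → 1  — reaches 1 (happy)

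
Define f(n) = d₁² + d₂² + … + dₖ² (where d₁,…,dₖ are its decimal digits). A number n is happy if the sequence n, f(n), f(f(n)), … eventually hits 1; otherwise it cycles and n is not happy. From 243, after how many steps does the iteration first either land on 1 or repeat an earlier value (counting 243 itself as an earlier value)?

243 → 29
29 → 85
85 → 89
89 → 145
145 → 42
42 → 20
20 → 4
4 → 16
16 → 37
37 → 58
58 → 89  — 89 repeats.
That took 11 steps.

11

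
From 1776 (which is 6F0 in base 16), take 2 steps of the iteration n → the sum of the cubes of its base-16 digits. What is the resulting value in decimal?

3087

1776 = (6,15,0)_16 → 3591
3591 = (14,0,7)_16 → 3087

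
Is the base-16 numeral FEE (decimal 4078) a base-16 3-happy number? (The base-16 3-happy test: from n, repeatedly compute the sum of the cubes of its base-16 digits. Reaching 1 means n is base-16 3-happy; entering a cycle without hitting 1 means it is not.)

4078 = (15,14,14)_16 → 8863
8863 = (2,2,9,15)_16 → 4120
4120 = (1,0,1,8)_16 → 514
514 = (2,0,2)_16 → 16
16 = (1,0)_16 → 1  — reached 1.

base-16 3-happy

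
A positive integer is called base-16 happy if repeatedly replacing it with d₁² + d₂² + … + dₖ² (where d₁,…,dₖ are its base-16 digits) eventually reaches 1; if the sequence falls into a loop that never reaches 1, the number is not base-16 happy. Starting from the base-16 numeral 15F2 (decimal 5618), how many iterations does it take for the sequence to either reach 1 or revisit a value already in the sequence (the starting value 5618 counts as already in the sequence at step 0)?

5618 = (1,5,15,2)_16 → 1² + 5² + 15² + 2² = 1 + 25 + 225 + 4 = 255
255 = (15,15)_16 → 15² + 15² = 225 + 225 = 450
450 = (1,12,2)_16 → 1² + 12² + 2² = 1 + 144 + 4 = 149
149 = (9,5)_16 → 9² + 5² = 81 + 25 = 106
106 = (6,10)_16 → 6² + 10² = 36 + 100 = 136
136 = (8,8)_16 → 8² + 8² = 64 + 64 = 128
128 = (8,0)_16 → 8² + 0² = 64 + 0 = 64
64 = (4,0)_16 → 4² + 0² = 16 + 0 = 16
16 = (1,0)_16 → 1² + 0² = 1 + 0 = 1  — reached 1.
That took 9 steps.

9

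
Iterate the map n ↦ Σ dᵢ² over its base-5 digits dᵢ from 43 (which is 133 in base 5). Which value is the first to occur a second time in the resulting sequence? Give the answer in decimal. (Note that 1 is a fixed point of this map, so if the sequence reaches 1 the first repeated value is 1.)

1

43 = (1,3,3)_5 → 19
19 = (3,4)_5 → 25
25 = (1,0,0)_5 → 1  — reached the fixed point 1.
1 → 1, so 1 is the first repeated value.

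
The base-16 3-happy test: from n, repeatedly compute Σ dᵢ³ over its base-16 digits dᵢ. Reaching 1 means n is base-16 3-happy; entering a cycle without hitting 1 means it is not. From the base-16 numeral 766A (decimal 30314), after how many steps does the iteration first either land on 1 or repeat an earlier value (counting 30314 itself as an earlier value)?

12

30314 = (7,6,6,10)_16 → 7³ + 6³ + 6³ + 10³ = 1775
1775 = (6,14,15)_16 → 6³ + 14³ + 15³ = 6335
6335 = (1,8,11,15)_16 → 1³ + 8³ + 11³ + 15³ = 5219
5219 = (1,4,6,3)_16 → 1³ + 4³ + 6³ + 3³ = 308
308 = (1,3,4)_16 → 1³ + 3³ + 4³ = 92
92 = (5,12)_16 → 5³ + 12³ = 1853
1853 = (7,3,13)_16 → 7³ + 3³ + 13³ = 2567
2567 = (10,0,7)_16 → 10³ + 0³ + 7³ = 1343
1343 = (5,3,15)_16 → 5³ + 3³ + 15³ = 3527
3527 = (13,12,7)_16 → 13³ + 12³ + 7³ = 4268
4268 = (1,0,10,12)_16 → 1³ + 0³ + 10³ + 12³ = 2729
2729 = (10,10,9)_16 → 10³ + 10³ + 9³ = 2729  — 2729 repeats.
That took 12 steps.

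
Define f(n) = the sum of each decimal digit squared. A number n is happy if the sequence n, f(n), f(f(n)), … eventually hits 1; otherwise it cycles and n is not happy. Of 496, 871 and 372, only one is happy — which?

496: 496 → 133 → 19 → 82 → 68 → 100 → 1  — reaches 1 (happy)
871: 871 → 114 → 18 → 65 → 61 → 37 → 58 → 89 → 145 → 42 → 20 → 4 → 16 → 37  — repeats 37 (not happy)
372: 372 → 62 → 40 → 16 → 37 → 58 → 89 → 145 → 42 → 20 → 4 → 16  — repeats 16 (not happy)

496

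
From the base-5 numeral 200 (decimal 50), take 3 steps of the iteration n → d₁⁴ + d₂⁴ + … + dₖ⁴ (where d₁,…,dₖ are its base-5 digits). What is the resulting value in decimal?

98

50 = (2,0,0)_5 → 2⁴ + 0⁴ + 0⁴ = 16 + 0 + 0 = 16
16 = (3,1)_5 → 3⁴ + 1⁴ = 81 + 1 = 82
82 = (3,1,2)_5 → 3⁴ + 1⁴ + 2⁴ = 81 + 1 + 16 = 98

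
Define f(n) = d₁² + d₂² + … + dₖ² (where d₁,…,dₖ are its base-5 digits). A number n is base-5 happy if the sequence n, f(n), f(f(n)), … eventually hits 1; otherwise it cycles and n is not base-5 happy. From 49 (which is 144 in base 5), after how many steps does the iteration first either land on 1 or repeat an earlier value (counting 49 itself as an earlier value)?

4

49 = (1,4,4)_5 → 1² + 4² + 4² = 33
33 = (1,1,3)_5 → 1² + 1² + 3² = 11
11 = (2,1)_5 → 2² + 1² = 5
5 = (1,0)_5 → 1² + 0² = 1  — reached 1.
That took 4 steps.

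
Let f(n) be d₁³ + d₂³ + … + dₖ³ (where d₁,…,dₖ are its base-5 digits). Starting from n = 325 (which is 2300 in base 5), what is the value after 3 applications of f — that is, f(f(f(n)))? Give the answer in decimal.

65

325 = (2,3,0,0)_5 → 2³ + 3³ + 0³ + 0³ = 8 + 27 + 0 + 0 = 35
35 = (1,2,0)_5 → 1³ + 2³ + 0³ = 1 + 8 + 0 = 9
9 = (1,4)_5 → 1³ + 4³ = 1 + 64 = 65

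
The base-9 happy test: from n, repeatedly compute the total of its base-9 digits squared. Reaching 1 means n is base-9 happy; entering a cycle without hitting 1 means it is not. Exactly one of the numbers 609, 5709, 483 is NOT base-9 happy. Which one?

5709

609: 609 → 101 → 9 → 1  — reaches 1 (base-9 happy)
5709: 5709 → 123 → 53 → 89 → 65 → 53  — repeats 53 (not base-9 happy)
483: 483 → 125 → 81 → 1  — reaches 1 (base-9 happy)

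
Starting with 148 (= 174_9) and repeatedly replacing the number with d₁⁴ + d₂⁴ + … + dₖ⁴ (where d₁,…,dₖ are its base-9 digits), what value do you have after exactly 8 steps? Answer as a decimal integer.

4098

148 = (1,7,4)_9 → 2658
2658 = (3,5,7,3)_9 → 3188
3188 = (4,3,3,2)_9 → 434
434 = (5,3,2)_9 → 722
722 = (8,8,2)_9 → 8208
8208 = (1,2,2,3,0)_9 → 114
114 = (1,3,6)_9 → 1378
1378 = (1,8,0,1)_9 → 4098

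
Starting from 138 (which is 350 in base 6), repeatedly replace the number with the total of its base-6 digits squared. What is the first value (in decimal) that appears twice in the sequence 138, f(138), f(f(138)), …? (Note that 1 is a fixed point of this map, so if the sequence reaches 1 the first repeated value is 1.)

138 = (3,5,0)_6 → 34
34 = (5,4)_6 → 41
41 = (1,0,5)_6 → 26
26 = (4,2)_6 → 20
20 = (3,2)_6 → 13
13 = (2,1)_6 → 5
5 = (5)_6 → 25
25 = (4,1)_6 → 17
17 = (2,5)_6 → 29
29 = (4,5)_6 → 41  — 41 already appeared earlier.

41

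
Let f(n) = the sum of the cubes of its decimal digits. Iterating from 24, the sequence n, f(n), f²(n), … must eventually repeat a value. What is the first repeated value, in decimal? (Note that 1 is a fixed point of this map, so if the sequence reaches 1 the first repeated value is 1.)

24 → 2³ + 4³ = 72
72 → 7³ + 2³ = 351
351 → 3³ + 5³ + 1³ = 153
153 → 1³ + 5³ + 3³ = 153  — 153 already appeared earlier.

153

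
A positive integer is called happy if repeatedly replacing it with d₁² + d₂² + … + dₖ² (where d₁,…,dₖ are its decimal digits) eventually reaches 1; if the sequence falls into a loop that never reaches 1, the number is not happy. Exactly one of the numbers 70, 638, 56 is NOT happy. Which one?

56

70: 70 → 49 → 97 → 130 → 10 → 1  — reaches 1 (happy)
638: 638 → 109 → 82 → 68 → 100 → 1  — reaches 1 (happy)
56: 56 → 61 → 37 → 58 → 89 → 145 → 42 → 20 → 4 → 16 → 37  — repeats 37 (not happy)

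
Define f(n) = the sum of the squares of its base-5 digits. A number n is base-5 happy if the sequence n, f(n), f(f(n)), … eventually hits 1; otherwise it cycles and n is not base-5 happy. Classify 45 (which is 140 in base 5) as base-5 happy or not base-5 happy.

45 = (1,4,0)_5 → 1² + 4² + 0² = 17
17 = (3,2)_5 → 3² + 2² = 13
13 = (2,3)_5 → 2² + 3² = 13  — 13 already seen; the sequence cycles without reaching 1.

not base-5 happy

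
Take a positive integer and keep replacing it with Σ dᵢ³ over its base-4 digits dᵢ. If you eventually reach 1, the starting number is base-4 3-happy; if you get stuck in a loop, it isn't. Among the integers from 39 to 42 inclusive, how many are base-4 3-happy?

39: 39 → 36 → 9 → 9  — not base-4 3-happy
40: 40 → 16 → 1  — base-4 3-happy
41: 41 → 17 → 2 → 8 → 8  — not base-4 3-happy
42: 42 → 24 → 9 → 9  — not base-4 3-happy
base-4 3-happy: 40

1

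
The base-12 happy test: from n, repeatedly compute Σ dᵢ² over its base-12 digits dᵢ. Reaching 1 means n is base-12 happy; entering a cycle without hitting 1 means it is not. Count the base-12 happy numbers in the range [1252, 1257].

1252: 1252 → 144 → 1  (reaches 1)
1253: 1253 → 153 → 82 → 136 → 137 → 146 → 5 → 25 → 5  (repeats 5)
1254: 1254 → 164 → 66 → 61 → 26 → 8 → 64 → 41 → 34 → 104 → 128 → 164  (repeats 164)
1255: 1255 → 177 → 86 → 53 → 41 → 34 → 104 → 128 → 164 → 66 → 61 → 26 → 8 → 64 → 41  (repeats 41)
1256: 1256 → 192 → 17 → 26 → 8 → 64 → 41 → 34 → 104 → 128 → 164 → 66 → 61 → 26  (repeats 26)
1257: 1257 → 209 → 51 → 25 → 5 → 25  (repeats 25)
base-12 happy: 1252

1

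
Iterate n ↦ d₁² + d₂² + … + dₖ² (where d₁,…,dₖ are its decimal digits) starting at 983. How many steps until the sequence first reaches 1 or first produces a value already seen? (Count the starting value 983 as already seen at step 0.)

10

983 → 154
154 → 42
42 → 20
20 → 4
4 → 16
16 → 37
37 → 58
58 → 89
89 → 145
145 → 42  — 42 repeats.
That took 10 steps.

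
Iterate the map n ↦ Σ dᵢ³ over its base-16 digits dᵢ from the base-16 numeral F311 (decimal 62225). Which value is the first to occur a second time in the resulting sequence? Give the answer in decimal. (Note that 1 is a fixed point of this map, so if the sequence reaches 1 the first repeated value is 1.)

65

62225 = (15,3,1,1)_16 → 15³ + 3³ + 1³ + 1³ = 3375 + 27 + 1 + 1 = 3404
3404 = (13,4,12)_16 → 13³ + 4³ + 12³ = 2197 + 64 + 1728 = 3989
3989 = (15,9,5)_16 → 15³ + 9³ + 5³ = 3375 + 729 + 125 = 4229
4229 = (1,0,8,5)_16 → 1³ + 0³ + 8³ + 5³ = 1 + 0 + 512 + 125 = 638
638 = (2,7,14)_16 → 2³ + 7³ + 14³ = 8 + 343 + 2744 = 3095
3095 = (12,1,7)_16 → 12³ + 1³ + 7³ = 1728 + 1 + 343 = 2072
2072 = (8,1,8)_16 → 8³ + 1³ + 8³ = 512 + 1 + 512 = 1025
1025 = (4,0,1)_16 → 4³ + 0³ + 1³ = 64 + 0 + 1 = 65
65 = (4,1)_16 → 4³ + 1³ = 64 + 1 = 65  — 65 already appeared earlier.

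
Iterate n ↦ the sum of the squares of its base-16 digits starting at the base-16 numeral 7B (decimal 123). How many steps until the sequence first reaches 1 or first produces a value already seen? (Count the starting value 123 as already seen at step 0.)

10

123 = (7,11)_16 → 7² + 11² = 170
170 = (10,10)_16 → 10² + 10² = 200
200 = (12,8)_16 → 12² + 8² = 208
208 = (13,0)_16 → 13² + 0² = 169
169 = (10,9)_16 → 10² + 9² = 181
181 = (11,5)_16 → 11² + 5² = 146
146 = (9,2)_16 → 9² + 2² = 85
85 = (5,5)_16 → 5² + 5² = 50
50 = (3,2)_16 → 3² + 2² = 13
13 = (13)_16 → 13² = 169  — 169 repeats.
That took 10 steps.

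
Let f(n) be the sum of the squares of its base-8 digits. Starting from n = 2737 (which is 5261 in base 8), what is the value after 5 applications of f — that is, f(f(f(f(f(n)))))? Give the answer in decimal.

5

2737 = (5,2,6,1)_8 → 5² + 2² + 6² + 1² = 66
66 = (1,0,2)_8 → 1² + 0² + 2² = 5
5 = (5)_8 → 5² = 25
25 = (3,1)_8 → 3² + 1² = 10
10 = (1,2)_8 → 1² + 2² = 5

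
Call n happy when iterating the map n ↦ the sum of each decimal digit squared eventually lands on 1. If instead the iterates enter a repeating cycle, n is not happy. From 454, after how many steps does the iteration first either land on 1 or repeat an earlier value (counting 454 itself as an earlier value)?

454 → 4² + 5² + 4² = 57
57 → 5² + 7² = 74
74 → 7² + 4² = 65
65 → 6² + 5² = 61
61 → 6² + 1² = 37
37 → 3² + 7² = 58
58 → 5² + 8² = 89
89 → 8² + 9² = 145
145 → 1² + 4² + 5² = 42
42 → 4² + 2² = 20
20 → 2² + 0² = 4
4 → 4² = 16
16 → 1² + 6² = 37  — 37 repeats.
That took 13 steps.

13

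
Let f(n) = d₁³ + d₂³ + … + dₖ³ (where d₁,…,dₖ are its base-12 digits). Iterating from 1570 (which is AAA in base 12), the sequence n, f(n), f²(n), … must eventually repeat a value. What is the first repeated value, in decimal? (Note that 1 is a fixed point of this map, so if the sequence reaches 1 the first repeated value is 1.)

1570 = (10,10,10)_12 → 10³ + 10³ + 10³ = 1000 + 1000 + 1000 = 3000
3000 = (1,8,10,0)_12 → 1³ + 8³ + 10³ + 0³ = 1 + 512 + 1000 + 0 = 1513
1513 = (10,6,1)_12 → 10³ + 6³ + 1³ = 1000 + 216 + 1 = 1217
1217 = (8,5,5)_12 → 8³ + 5³ + 5³ = 512 + 125 + 125 = 762
762 = (5,3,6)_12 → 5³ + 3³ + 6³ = 125 + 27 + 216 = 368
368 = (2,6,8)_12 → 2³ + 6³ + 8³ = 8 + 216 + 512 = 736
736 = (5,1,4)_12 → 5³ + 1³ + 4³ = 125 + 1 + 64 = 190
190 = (1,3,10)_12 → 1³ + 3³ + 10³ = 1 + 27 + 1000 = 1028
1028 = (7,1,8)_12 → 7³ + 1³ + 8³ = 343 + 1 + 512 = 856
856 = (5,11,4)_12 → 5³ + 11³ + 4³ = 125 + 1331 + 64 = 1520
1520 = (10,6,8)_12 → 10³ + 6³ + 8³ = 1000 + 216 + 512 = 1728
1728 = (1,0,0,0)_12 → 1³ + 0³ + 0³ + 0³ = 1 + 0 + 0 + 0 = 1  — reached the fixed point 1.
1 → 1, so 1 is the first repeated value.

1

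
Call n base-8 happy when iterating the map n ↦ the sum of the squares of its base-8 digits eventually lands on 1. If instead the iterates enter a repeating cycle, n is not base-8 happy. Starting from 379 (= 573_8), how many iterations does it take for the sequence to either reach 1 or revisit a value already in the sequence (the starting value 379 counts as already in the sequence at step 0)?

379 = (5,7,3)_8 → 5² + 7² + 3² = 25 + 49 + 9 = 83
83 = (1,2,3)_8 → 1² + 2² + 3² = 1 + 4 + 9 = 14
14 = (1,6)_8 → 1² + 6² = 1 + 36 = 37
37 = (4,5)_8 → 4² + 5² = 16 + 25 = 41
41 = (5,1)_8 → 5² + 1² = 25 + 1 = 26
26 = (3,2)_8 → 3² + 2² = 9 + 4 = 13
13 = (1,5)_8 → 1² + 5² = 1 + 25 = 26  — 26 repeats.
That took 7 steps.

7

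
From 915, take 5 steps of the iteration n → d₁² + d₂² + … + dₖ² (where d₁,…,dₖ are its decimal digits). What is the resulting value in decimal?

85

915 → 107
107 → 50
50 → 25
25 → 29
29 → 85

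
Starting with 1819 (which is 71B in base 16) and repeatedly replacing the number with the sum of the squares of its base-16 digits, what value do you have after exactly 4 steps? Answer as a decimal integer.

30

1819 = (7,1,11)_16 → 7² + 1² + 11² = 49 + 1 + 121 = 171
171 = (10,11)_16 → 10² + 11² = 100 + 121 = 221
221 = (13,13)_16 → 13² + 13² = 169 + 169 = 338
338 = (1,5,2)_16 → 1² + 5² + 2² = 1 + 25 + 4 = 30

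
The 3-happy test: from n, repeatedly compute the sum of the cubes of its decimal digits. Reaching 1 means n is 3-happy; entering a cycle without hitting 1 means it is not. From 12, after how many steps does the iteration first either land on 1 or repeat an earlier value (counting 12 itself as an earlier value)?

12 → 1³ + 2³ = 1 + 8 = 9
9 → 9³ = 729
729 → 7³ + 2³ + 9³ = 343 + 8 + 729 = 1080
1080 → 1³ + 0³ + 8³ + 0³ = 1 + 0 + 512 + 0 = 513
513 → 5³ + 1³ + 3³ = 125 + 1 + 27 = 153
153 → 1³ + 5³ + 3³ = 1 + 125 + 27 = 153  — 153 repeats.
That took 6 steps.

6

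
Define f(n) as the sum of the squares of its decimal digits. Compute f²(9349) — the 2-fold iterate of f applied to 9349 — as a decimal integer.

114

9349 → 9² + 3² + 4² + 9² = 81 + 9 + 16 + 81 = 187
187 → 1² + 8² + 7² = 1 + 64 + 49 = 114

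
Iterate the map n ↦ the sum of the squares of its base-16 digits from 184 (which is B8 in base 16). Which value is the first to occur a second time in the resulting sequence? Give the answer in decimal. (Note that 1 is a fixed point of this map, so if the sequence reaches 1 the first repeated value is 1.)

169

184 = (11,8)_16 → 11² + 8² = 121 + 64 = 185
185 = (11,9)_16 → 11² + 9² = 121 + 81 = 202
202 = (12,10)_16 → 12² + 10² = 144 + 100 = 244
244 = (15,4)_16 → 15² + 4² = 225 + 16 = 241
241 = (15,1)_16 → 15² + 1² = 225 + 1 = 226
226 = (14,2)_16 → 14² + 2² = 196 + 4 = 200
200 = (12,8)_16 → 12² + 8² = 144 + 64 = 208
208 = (13,0)_16 → 13² + 0² = 169 + 0 = 169
169 = (10,9)_16 → 10² + 9² = 100 + 81 = 181
181 = (11,5)_16 → 11² + 5² = 121 + 25 = 146
146 = (9,2)_16 → 9² + 2² = 81 + 4 = 85
85 = (5,5)_16 → 5² + 5² = 25 + 25 = 50
50 = (3,2)_16 → 3² + 2² = 9 + 4 = 13
13 = (13)_16 → 13² = 169  — 169 already appeared earlier.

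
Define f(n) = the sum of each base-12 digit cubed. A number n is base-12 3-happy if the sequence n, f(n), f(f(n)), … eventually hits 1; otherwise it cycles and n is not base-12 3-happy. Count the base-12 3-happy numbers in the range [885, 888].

885: 885 → 946 → 1432 → 2124 → 738 → 342 → 288 → 8 → 512 → 755 → 1464 → 1008 → 343 → 415 → 1351 → 1136 → 1855 → 1344 → 793 → 342  (repeats 342)
886: 886 → 1217 → 762 → 368 → 736 → 190 → 1028 → 856 → 1520 → 1728 → 1  (reaches 1)
887: 887 → 1548 → 1729 → 2 → 8 → 512 → 755 → 1464 → 1008 → 343 → 415 → 1351 → 1136 → 1855 → 1344 → 793 → 342 → 288 → 8  (repeats 8)
888: 888 → 224 → 729 → 854 → 1464 → 1008 → 343 → 415 → 1351 → 1136 → 1855 → 1344 → 793 → 342 → 288 → 8 → 512 → 755 → 1464  (repeats 1464)
base-12 3-happy: 886

1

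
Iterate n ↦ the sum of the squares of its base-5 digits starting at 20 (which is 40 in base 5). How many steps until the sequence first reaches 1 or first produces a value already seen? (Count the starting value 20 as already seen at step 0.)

4

20 = (4,0)_5 → 4² + 0² = 16 + 0 = 16
16 = (3,1)_5 → 3² + 1² = 9 + 1 = 10
10 = (2,0)_5 → 2² + 0² = 4 + 0 = 4
4 = (4)_5 → 4² = 16  — 16 repeats.
That took 4 steps.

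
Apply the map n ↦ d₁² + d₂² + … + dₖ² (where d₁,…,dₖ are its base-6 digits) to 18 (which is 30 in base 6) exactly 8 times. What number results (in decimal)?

13

18 = (3,0)_6 → 3² + 0² = 9 + 0 = 9
9 = (1,3)_6 → 1² + 3² = 1 + 9 = 10
10 = (1,4)_6 → 1² + 4² = 1 + 16 = 17
17 = (2,5)_6 → 2² + 5² = 4 + 25 = 29
29 = (4,5)_6 → 4² + 5² = 16 + 25 = 41
41 = (1,0,5)_6 → 1² + 0² + 5² = 1 + 0 + 25 = 26
26 = (4,2)_6 → 4² + 2² = 16 + 4 = 20
20 = (3,2)_6 → 3² + 2² = 9 + 4 = 13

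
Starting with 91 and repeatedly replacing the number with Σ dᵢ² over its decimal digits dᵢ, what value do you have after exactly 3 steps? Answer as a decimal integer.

100

91 → 9² + 1² = 81 + 1 = 82
82 → 8² + 2² = 64 + 4 = 68
68 → 6² + 8² = 36 + 64 = 100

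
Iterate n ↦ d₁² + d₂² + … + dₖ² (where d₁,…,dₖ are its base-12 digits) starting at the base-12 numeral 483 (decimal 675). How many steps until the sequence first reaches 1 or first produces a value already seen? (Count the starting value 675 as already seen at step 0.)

675 = (4,8,3)_12 → 4² + 8² + 3² = 16 + 64 + 9 = 89
89 = (7,5)_12 → 7² + 5² = 49 + 25 = 74
74 = (6,2)_12 → 6² + 2² = 36 + 4 = 40
40 = (3,4)_12 → 3² + 4² = 9 + 16 = 25
25 = (2,1)_12 → 2² + 1² = 4 + 1 = 5
5 = (5)_12 → 5² = 25  — 25 repeats.
That took 6 steps.

6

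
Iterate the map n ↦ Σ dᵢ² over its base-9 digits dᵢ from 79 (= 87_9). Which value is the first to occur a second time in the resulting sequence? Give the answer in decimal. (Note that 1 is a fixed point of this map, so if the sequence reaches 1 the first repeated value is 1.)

65

79 = (8,7)_9 → 8² + 7² = 64 + 49 = 113
113 = (1,3,5)_9 → 1² + 3² + 5² = 1 + 9 + 25 = 35
35 = (3,8)_9 → 3² + 8² = 9 + 64 = 73
73 = (8,1)_9 → 8² + 1² = 64 + 1 = 65
65 = (7,2)_9 → 7² + 2² = 49 + 4 = 53
53 = (5,8)_9 → 5² + 8² = 25 + 64 = 89
89 = (1,0,8)_9 → 1² + 0² + 8² = 1 + 0 + 64 = 65  — 65 already appeared earlier.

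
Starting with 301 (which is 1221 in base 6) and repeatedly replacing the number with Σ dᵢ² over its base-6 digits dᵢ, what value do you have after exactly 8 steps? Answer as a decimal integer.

5

301 = (1,2,2,1)_6 → 1² + 2² + 2² + 1² = 1 + 4 + 4 + 1 = 10
10 = (1,4)_6 → 1² + 4² = 1 + 16 = 17
17 = (2,5)_6 → 2² + 5² = 4 + 25 = 29
29 = (4,5)_6 → 4² + 5² = 16 + 25 = 41
41 = (1,0,5)_6 → 1² + 0² + 5² = 1 + 0 + 25 = 26
26 = (4,2)_6 → 4² + 2² = 16 + 4 = 20
20 = (3,2)_6 → 3² + 2² = 9 + 4 = 13
13 = (2,1)_6 → 2² + 1² = 4 + 1 = 5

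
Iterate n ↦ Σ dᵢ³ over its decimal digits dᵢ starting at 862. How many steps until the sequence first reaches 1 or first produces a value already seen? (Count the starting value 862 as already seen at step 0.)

862 → 8³ + 6³ + 2³ = 736
736 → 7³ + 3³ + 6³ = 586
586 → 5³ + 8³ + 6³ = 853
853 → 8³ + 5³ + 3³ = 664
664 → 6³ + 6³ + 4³ = 496
496 → 4³ + 9³ + 6³ = 1009
1009 → 1³ + 0³ + 0³ + 9³ = 730
730 → 7³ + 3³ + 0³ = 370
370 → 3³ + 7³ + 0³ = 370  — 370 repeats.
That took 9 steps.

9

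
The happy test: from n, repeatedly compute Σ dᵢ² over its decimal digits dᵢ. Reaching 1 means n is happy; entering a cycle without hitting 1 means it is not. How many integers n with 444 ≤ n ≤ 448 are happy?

444: 444 → 48 → 80 → 64 → 52 → 29 → 85 → 89 → 145 → 42 → 20 → 4 → 16 → 37 → 58 → 89  (repeats 89)
445: 445 → 57 → 74 → 65 → 61 → 37 → 58 → 89 → 145 → 42 → 20 → 4 → 16 → 37  (repeats 37)
446: 446 → 68 → 100 → 1  (reaches 1)
447: 447 → 81 → 65 → 61 → 37 → 58 → 89 → 145 → 42 → 20 → 4 → 16 → 37  (repeats 37)
448: 448 → 96 → 117 → 51 → 26 → 40 → 16 → 37 → 58 → 89 → 145 → 42 → 20 → 4 → 16  (repeats 16)
happy: 446

1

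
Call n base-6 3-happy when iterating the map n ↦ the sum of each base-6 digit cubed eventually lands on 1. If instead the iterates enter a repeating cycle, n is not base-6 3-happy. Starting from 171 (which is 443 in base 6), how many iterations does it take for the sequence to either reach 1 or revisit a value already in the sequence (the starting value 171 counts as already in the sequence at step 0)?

3

171 = (4,4,3)_6 → 4³ + 4³ + 3³ = 155
155 = (4,1,5)_6 → 4³ + 1³ + 5³ = 190
190 = (5,1,4)_6 → 5³ + 1³ + 4³ = 190  — 190 repeats.
That took 3 steps.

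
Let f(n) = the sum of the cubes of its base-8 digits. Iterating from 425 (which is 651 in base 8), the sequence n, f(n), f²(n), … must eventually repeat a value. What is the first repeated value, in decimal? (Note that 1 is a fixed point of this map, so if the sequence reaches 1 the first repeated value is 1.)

425 = (6,5,1)_8 → 342
342 = (5,2,6)_8 → 349
349 = (5,3,5)_8 → 277
277 = (4,2,5)_8 → 197
197 = (3,0,5)_8 → 152
152 = (2,3,0)_8 → 35
35 = (4,3)_8 → 91
91 = (1,3,3)_8 → 55
55 = (6,7)_8 → 559
559 = (1,0,5,7)_8 → 469
469 = (7,2,5)_8 → 476
476 = (7,3,4)_8 → 434
434 = (6,6,2)_8 → 440
440 = (6,7,0)_8 → 559  — 559 already appeared earlier.

559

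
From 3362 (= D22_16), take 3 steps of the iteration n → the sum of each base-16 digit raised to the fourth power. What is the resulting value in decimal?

338

3362 = (13,2,2)_16 → 13⁴ + 2⁴ + 2⁴ = 28593
28593 = (6,15,11,1)_16 → 6⁴ + 15⁴ + 11⁴ + 1⁴ = 66563
66563 = (1,0,4,0,3)_16 → 1⁴ + 0⁴ + 4⁴ + 0⁴ + 3⁴ = 338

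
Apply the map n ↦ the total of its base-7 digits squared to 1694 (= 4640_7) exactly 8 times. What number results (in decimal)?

1694 = (4,6,4,0)_7 → 4² + 6² + 4² + 0² = 16 + 36 + 16 + 0 = 68
68 = (1,2,5)_7 → 1² + 2² + 5² = 1 + 4 + 25 = 30
30 = (4,2)_7 → 4² + 2² = 16 + 4 = 20
20 = (2,6)_7 → 2² + 6² = 4 + 36 = 40
40 = (5,5)_7 → 5² + 5² = 25 + 25 = 50
50 = (1,0,1)_7 → 1² + 0² + 1² = 1 + 0 + 1 = 2
2 = (2)_7 → 2² = 4
4 = (4)_7 → 4² = 16

16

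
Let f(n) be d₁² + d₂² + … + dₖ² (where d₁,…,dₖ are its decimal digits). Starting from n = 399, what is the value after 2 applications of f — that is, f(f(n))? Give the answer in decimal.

51

399 → 3² + 9² + 9² = 171
171 → 1² + 7² + 1² = 51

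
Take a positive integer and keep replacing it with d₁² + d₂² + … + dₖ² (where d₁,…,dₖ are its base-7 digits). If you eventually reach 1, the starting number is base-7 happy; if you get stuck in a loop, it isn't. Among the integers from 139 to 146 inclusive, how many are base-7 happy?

1

139: 139 → 65 → 9 → 5 → 25 → 25  (repeats 25)
140: 140 → 40 → 50 → 2 → 4 → 16 → 8 → 2  (repeats 2)
141: 141 → 41 → 61 → 27 → 45 → 45  (repeats 45)
142: 142 → 44 → 40 → 50 → 2 → 4 → 16 → 8 → 2  (repeats 2)
143: 143 → 49 → 1  (reaches 1)
144: 144 → 56 → 2 → 4 → 16 → 8 → 2  (repeats 2)
145: 145 → 65 → 9 → 5 → 25 → 25  (repeats 25)
146: 146 → 76 → 46 → 52 → 10 → 10  (repeats 10)
base-7 happy: 143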